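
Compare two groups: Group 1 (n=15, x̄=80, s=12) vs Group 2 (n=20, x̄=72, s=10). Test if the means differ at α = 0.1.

Pooled sp = 10.89. t = 2.15, df = 33. Critical t = ±1.692. Reject H₀.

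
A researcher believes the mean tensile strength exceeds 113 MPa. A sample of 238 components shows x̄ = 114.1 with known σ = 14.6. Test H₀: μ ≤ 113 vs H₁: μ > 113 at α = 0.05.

z = 1.162. Critical value: 1.645. Fail to reject H₀.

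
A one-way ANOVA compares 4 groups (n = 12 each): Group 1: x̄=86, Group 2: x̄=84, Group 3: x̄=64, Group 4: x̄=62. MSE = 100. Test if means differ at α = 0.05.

Grand mean = 74.0. SS_between = 5856.0, MS_between = 1952.0. F = 19.52, F_crit ≈ 2.816. Reject H₀.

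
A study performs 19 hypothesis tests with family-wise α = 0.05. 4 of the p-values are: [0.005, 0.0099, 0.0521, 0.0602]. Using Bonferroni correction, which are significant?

Bonferroni α = 0.05/19 = 0.00263. None of the given p-values are significant.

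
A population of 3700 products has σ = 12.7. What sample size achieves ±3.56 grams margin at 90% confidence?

Without FPC: n₀ = (1.645×12.7/3.56)² = 34.438. With FPC: n = n₀N/(n₀+N-1) = 34.1 → n = 35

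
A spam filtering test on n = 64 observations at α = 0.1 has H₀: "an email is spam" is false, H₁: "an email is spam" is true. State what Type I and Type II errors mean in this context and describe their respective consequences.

Type I (false positive): concluding that an email is spam when it is not — a legitimate email is sent to the spam folder and the user misses it. Type II (false negative): failing to conclude that an email is spam when it is — a spam email lands in the inbox. Which is costlier depends on domain priorities and is a judgement call rather than a statistical fact.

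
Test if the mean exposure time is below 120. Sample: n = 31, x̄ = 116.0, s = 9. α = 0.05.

t = (116.0 - 120)/(9/√31) = -2.475, df = 30. Critical t = -1.697. Reject H₀.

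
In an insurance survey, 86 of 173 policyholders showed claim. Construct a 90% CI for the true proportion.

p̂ = 0.497. CI = p̂ ± z*√(p̂(1-p̂)/n) = (0.435, 0.56)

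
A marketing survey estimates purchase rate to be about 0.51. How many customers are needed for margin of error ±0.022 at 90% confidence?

n = z²p(1-p)/E² = 1.645²×0.51×0.49/0.022² = 1397.2 → n = 1398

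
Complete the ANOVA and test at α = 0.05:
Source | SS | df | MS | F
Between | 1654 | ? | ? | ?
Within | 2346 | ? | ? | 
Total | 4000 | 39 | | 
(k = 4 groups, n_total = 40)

df_between = 3, df_within = 36. MS_between = 551.33, MS_within = 65.17. F = 8.46, F_crit ≈ 2.866. Reject H₀.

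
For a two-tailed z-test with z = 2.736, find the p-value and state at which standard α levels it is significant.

p = 2·P(Z > |2.736|) = 2·(1 - Φ(2.736)) ≈ 0.0062. Significant at α = 0.1; Significant at α = 0.05; Significant at α = 0.01.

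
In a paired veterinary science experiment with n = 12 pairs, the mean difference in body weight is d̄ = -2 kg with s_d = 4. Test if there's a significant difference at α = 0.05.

t = d̄/(s_d/√n) = -2/(4/√12) = -1.732. df = 11, critical t = ±2.201. Fail to reject H₀.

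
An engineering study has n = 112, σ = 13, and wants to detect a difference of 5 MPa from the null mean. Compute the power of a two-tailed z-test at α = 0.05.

SE = σ/√n = 13/√112 = 1.228. Non-centrality λ = d/SE = 5/1.228 = 4.07. Power ≈ Φ(λ - z_{α/2}) = Φ(4.07 - 1.96) = Φ(2.11) = 0.983.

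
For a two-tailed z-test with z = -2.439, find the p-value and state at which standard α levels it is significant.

p = 2·P(Z > |-2.439|) = 2·(1 - Φ(2.439)) ≈ 0.0147. Significant at α = 0.1; Significant at α = 0.05.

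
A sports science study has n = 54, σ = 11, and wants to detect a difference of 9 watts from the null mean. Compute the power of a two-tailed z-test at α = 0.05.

SE = σ/√n = 11/√54 = 1.497. Non-centrality λ = d/SE = 9/1.497 = 6.012. Power ≈ Φ(λ - z_{α/2}) = Φ(6.012 - 1.96) = Φ(4.052) = 1.0.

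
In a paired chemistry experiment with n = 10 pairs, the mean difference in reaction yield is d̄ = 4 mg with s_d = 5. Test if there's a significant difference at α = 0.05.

t = d̄/(s_d/√n) = 4/(5/√10) = 2.53. df = 9, critical t = ±2.262. Reject H₀.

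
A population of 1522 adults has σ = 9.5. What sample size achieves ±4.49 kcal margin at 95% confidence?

Without FPC: n₀ = (1.96×9.5/4.49)² = 17.198. With FPC: n = n₀N/(n₀+N-1) = 17.02 → n = 18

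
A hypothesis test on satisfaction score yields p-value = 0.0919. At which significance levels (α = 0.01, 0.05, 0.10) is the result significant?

p = 0.0919. Significant at: α = 0.1.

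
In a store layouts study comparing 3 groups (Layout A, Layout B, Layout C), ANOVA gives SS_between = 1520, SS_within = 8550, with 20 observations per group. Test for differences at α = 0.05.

df_between = 2, df_within = 57. F = MS_between/MS_within = 760.0/150.0 = 5.067. F_crit ≈ 3.159. Reject H₀. At least one mean differs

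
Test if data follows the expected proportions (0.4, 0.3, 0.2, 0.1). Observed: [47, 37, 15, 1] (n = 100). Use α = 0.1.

Expected: [40.0, 30.0, 20.0, 10.0]. χ² = 12.208. df = 3, critical = 6.251. Reject H₀.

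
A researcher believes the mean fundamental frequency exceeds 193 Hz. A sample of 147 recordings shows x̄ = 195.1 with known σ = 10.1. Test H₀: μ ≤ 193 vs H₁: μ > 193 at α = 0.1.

z = 2.521. Critical value: 1.28. Reject H₀.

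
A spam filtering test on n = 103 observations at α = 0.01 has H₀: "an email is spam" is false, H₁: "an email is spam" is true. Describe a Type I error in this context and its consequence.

Type I error: rejecting H₀ when it is true — concluding that an email is spam when in fact it is not. Consequence: a legitimate email is sent to the spam folder and the user misses it.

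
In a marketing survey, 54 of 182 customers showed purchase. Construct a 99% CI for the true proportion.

p̂ = 0.297. CI = p̂ ± z*√(p̂(1-p̂)/n) = (0.209, 0.384)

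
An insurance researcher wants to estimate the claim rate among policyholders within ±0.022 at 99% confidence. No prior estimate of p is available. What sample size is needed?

Conservative approach: use p = 0.5 (maximizes p(1-p) = 0.25). n = z²(0.25)/E² = 2.576²×0.25/0.022² = 3427.6 → n = 3428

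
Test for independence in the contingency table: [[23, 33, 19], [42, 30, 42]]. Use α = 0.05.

χ² = 6.602. df = 2, critical = 5.991. Reject H₀. Variables are dependent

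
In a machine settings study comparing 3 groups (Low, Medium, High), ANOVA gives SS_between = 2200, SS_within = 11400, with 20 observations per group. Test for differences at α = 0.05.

df_between = 2, df_within = 57. F = MS_between/MS_within = 1100.0/200.0 = 5.5. F_crit ≈ 3.159. Reject H₀. At least one mean differs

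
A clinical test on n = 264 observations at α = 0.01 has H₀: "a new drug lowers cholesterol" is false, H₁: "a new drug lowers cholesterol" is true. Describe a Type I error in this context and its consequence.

Type I error: rejecting H₀ when it is true — concluding that a new drug lowers cholesterol when in fact it is not. Consequence: approving an ineffective drug — patients take a useless medication and may skip effective alternatives.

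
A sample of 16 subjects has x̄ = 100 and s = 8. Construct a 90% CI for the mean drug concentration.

CI = x̄ ± t*(s/√n) = 100 ± 1.753(8/√16) = (96.49, 103.51)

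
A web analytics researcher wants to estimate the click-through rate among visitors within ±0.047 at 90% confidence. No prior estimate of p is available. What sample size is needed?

Conservative approach: use p = 0.5 (maximizes p(1-p) = 0.25). n = z²(0.25)/E² = 1.645²×0.25/0.047² = 306.2 → n = 307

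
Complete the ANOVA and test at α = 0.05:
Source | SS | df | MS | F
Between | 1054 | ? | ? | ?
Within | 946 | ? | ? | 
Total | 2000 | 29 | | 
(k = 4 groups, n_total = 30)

df_between = 3, df_within = 26. MS_between = 351.33, MS_within = 36.38. F = 9.656, F_crit ≈ 2.975. Reject H₀.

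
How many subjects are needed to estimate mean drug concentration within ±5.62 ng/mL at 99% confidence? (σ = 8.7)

n = (z*σ/E)² = (2.576×8.7/5.62)² = 15.9 → n = 16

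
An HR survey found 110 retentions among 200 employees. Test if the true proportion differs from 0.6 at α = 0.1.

p̂ = 0.55, p₀ = 0.6. z = (p̂ - p₀)/√(p₀(1-p₀)/n) = -1.443. Critical: ±1.645. Fail to reject H₀.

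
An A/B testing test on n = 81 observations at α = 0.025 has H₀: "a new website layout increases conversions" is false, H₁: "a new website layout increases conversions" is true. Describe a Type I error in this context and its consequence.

Type I error: rejecting H₀ when it is true — concluding that a new website layout increases conversions when in fact it is not. Consequence: rolling out a layout that doesn't actually help — wasted engineering effort.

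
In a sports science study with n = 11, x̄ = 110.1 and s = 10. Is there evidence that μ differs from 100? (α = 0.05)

t = (x̄ - μ₀)/(s/√n) = (110.1 - 100)/(10/√11) = 3.35. df = 10, critical t = ±2.228. Reject H₀.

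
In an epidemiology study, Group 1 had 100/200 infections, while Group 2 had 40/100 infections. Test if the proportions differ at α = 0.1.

p̂₁ = 0.5, p̂₂ = 0.4, pooled p̂ = 0.467. z = 1.637. Critical: ±1.645. Fail to reject H₀.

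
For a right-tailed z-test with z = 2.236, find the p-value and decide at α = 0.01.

p = P(Z > 2.236) = 1 - Φ(2.236) ≈ 0.0127. Since p ≥ 0.01, fail to reject H₀ (not significant) at α = 0.01.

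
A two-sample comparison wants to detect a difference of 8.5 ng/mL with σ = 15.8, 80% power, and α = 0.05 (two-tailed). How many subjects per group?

n per group = 2(z_α/2 + z_β)²σ²/d² = 2×(1.96 + 0.84)²×15.8²/8.5² = 54.2 → n = 55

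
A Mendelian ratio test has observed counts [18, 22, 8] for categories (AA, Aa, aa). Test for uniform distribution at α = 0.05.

Expected = 16 each. χ² = Σ(O-E)²/E = 6.5. df = 2, critical value = 5.991. Reject H₀.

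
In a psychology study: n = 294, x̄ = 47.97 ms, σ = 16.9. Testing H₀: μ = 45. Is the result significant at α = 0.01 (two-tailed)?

z = (47.97 - 45)/(16.9/√294) = 3.013. Since |z| > 2.576, significant at α = 0.01.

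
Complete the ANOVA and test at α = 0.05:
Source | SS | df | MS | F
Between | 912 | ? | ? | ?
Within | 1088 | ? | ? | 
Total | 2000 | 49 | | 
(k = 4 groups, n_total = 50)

df_between = 3, df_within = 46. MS_between = 304.0, MS_within = 23.65. F = 12.853, F_crit ≈ 2.807. Reject H₀.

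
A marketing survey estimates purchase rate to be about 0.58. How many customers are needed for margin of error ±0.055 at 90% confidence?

n = z²p(1-p)/E² = 1.645²×0.58×0.42/0.055² = 217.9 → n = 218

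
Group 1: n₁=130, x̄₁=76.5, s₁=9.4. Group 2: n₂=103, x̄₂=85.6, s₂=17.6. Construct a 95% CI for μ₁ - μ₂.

Difference = -9.1. SE = √(9.4²/130 + 17.6²/103) = 1.92. CI = (-12.86, -5.34)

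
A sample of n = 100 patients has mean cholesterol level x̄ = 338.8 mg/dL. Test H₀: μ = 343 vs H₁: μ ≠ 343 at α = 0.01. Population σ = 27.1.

z = (x̄ - μ₀)/(σ/√n) = (338.8 - 343)/(27.1/√100) = -1.55. Critical value: ±2.576. Since |-1.55| ≤ 2.576, Fail to reject H₀.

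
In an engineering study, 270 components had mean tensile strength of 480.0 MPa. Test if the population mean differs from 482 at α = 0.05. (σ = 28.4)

z = (x̄ - μ₀)/(σ/√n) = (480.0 - 482)/(28.4/√270) = -1.157. Critical value: ±1.96. Since |-1.157| ≤ 1.96, Fail to reject H₀.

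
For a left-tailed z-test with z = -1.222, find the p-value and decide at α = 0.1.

p = P(Z < -1.222) = Φ(-1.222) ≈ 0.1109. Since p ≥ 0.1, fail to reject H₀ (not significant) at α = 0.1.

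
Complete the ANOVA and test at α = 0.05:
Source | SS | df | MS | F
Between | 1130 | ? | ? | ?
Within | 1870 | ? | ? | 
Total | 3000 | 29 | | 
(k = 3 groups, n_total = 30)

df_between = 2, df_within = 27. MS_between = 565.0, MS_within = 69.26. F = 8.158, F_crit ≈ 3.354. Reject H₀.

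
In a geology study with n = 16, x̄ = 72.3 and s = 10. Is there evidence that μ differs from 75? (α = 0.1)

t = (x̄ - μ₀)/(s/√n) = (72.3 - 75)/(10/√16) = -1.08. df = 15, critical t = ±1.753. Fail to reject H₀.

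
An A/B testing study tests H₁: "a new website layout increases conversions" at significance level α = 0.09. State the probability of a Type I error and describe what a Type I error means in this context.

P(Type I error) = α = 0.09. A Type I error is rejecting H₀ when H₀ is actually true (false positive) — here, concluding that a new website layout increases conversions when in fact this is not the case. Consequence: rolling out a layout that doesn't actually help — wasted engineering effort.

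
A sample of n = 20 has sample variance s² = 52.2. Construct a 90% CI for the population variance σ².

df = 19. χ²_{0.05} = 30.144, χ²_{0.95} = 10.117. CI for σ² = ((n-1)s²/χ²_{α/2}, (n-1)s²/χ²_{1-α/2}) = (19·52.2/30.144, 19·52.2/10.117) = (32.9, 98.03)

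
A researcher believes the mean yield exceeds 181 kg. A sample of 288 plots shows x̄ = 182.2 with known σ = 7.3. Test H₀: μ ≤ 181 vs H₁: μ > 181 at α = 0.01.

z = 2.79. Critical value: 2.33. Reject H₀.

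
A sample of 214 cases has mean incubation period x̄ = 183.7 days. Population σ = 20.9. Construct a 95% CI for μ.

CI = x̄ ± z*(σ/√n) = 183.7 ± 1.96(20.9/√214) = 183.7 ± 2.8 = (180.9, 186.5)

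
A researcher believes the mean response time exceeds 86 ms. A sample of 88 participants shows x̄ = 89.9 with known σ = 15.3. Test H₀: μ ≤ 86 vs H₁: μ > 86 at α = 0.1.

z = 2.391. Critical value: 1.28. Reject H₀.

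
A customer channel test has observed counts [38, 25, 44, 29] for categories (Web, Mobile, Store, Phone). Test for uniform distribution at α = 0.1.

Expected = 34 each. χ² = Σ(O-E)²/E = 6.529. df = 3, critical value = 6.251. Reject H₀.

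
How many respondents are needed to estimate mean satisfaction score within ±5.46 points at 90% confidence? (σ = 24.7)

n = (z*σ/E)² = (1.645×24.7/5.46)² = 55.4 → n = 56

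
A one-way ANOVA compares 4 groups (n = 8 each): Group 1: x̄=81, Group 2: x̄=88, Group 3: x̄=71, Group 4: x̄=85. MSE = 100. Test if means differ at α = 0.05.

Grand mean = 81.25. SS_between = 1318.0, MS_between = 439.33. F = 4.393, F_crit ≈ 2.947. Reject H₀.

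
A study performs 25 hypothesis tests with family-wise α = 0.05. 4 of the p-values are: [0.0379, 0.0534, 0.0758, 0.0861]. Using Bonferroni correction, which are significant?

Bonferroni α = 0.05/25 = 0.002. None of the given p-values are significant.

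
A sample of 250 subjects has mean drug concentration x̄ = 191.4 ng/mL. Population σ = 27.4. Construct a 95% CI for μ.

CI = x̄ ± z*(σ/√n) = 191.4 ± 1.96(27.4/√250) = 191.4 ± 3.4 = (188.0, 194.8)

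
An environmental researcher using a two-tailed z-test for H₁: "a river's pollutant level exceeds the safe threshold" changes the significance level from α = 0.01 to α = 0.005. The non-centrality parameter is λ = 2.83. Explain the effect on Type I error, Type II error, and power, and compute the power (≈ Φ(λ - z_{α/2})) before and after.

Decreasing α from 0.01 to 0.005:
• Type I error rate decreases (α is the Type I rate by definition).
• Critical value moves from z_{α/2} = 2.576 to 2.807, so power = Φ(λ - z_{α/2}) goes from Φ(2.83 - 2.576) = 0.6 to Φ(2.83 - 2.807) = 0.509.
• Type II error rate β = 1 - power therefore increases (0.4 → 0.491).
Appropriate when false positives are costly — here, shutting down a compliant factory unnecessarily.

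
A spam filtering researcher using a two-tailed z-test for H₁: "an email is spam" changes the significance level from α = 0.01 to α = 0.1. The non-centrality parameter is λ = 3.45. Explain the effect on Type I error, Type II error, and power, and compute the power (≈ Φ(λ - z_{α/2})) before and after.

Increasing α from 0.01 to 0.1:
• Type I error rate increases (α is the Type I rate by definition).
• Critical value moves from z_{α/2} = 2.576 to 1.645, so power = Φ(λ - z_{α/2}) goes from Φ(3.45 - 2.576) = 0.809 to Φ(3.45 - 1.645) = 0.964.
• Type II error rate β = 1 - power therefore decreases (0.191 → 0.036).
Appropriate when false negatives are costly — here, a spam email lands in the inbox.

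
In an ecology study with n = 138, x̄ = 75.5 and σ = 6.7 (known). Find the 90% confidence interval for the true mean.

CI = x̄ ± z*(σ/√n) = 75.5 ± 1.645(6.7/√138) = 75.5 ± 0.94 = (74.56, 76.44)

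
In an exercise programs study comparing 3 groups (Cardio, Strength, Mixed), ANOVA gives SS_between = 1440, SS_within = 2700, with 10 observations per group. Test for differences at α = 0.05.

df_between = 2, df_within = 27. F = MS_between/MS_within = 720.0/100.0 = 7.2. F_crit ≈ 3.354. Reject H₀. At least one mean differs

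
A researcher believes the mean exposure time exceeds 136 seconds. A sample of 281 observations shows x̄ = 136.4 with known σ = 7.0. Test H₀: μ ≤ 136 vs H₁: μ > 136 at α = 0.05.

z = 0.958. Critical value: 1.645. Fail to reject H₀.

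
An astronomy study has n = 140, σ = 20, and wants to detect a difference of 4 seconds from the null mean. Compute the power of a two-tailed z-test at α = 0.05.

SE = σ/√n = 20/√140 = 1.69. Non-centrality λ = d/SE = 4/1.69 = 2.366. Power ≈ Φ(λ - z_{α/2}) = Φ(2.366 - 1.96) = Φ(0.406) = 0.658.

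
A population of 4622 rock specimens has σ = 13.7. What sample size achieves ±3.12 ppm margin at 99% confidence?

Without FPC: n₀ = (2.576×13.7/3.12)² = 127.945. With FPC: n = n₀N/(n₀+N-1) = 124.5 → n = 125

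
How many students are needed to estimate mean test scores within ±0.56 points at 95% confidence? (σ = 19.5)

n = (z*σ/E)² = (1.96×19.5/0.56)² = 4658.1 → n = 4659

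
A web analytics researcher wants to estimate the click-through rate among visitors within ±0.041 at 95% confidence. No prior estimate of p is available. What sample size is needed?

Conservative approach: use p = 0.5 (maximizes p(1-p) = 0.25). n = z²(0.25)/E² = 1.96²×0.25/0.041² = 571.3 → n = 572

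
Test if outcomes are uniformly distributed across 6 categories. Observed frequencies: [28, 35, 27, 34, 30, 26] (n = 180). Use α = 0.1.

Expected = 30 each. χ² = Σ(O-E)²/E = 2.333. df = 5, critical value = 9.236. Fail to reject H₀.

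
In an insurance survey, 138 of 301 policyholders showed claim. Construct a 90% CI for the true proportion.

p̂ = 0.458. CI = p̂ ± z*√(p̂(1-p̂)/n) = (0.411, 0.506)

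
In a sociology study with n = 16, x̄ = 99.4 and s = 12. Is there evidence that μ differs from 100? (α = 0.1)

t = (x̄ - μ₀)/(s/√n) = (99.4 - 100)/(12/√16) = -0.2. df = 15, critical t = ±1.753. Fail to reject H₀.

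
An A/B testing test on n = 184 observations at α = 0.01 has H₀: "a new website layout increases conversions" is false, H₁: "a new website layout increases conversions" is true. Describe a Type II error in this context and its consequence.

Type II error: failing to reject H₀ when it is false — concluding that a new website layout increases conversions is not supported when in fact it is. Consequence: discarding a layout that would have improved conversions — lost revenue.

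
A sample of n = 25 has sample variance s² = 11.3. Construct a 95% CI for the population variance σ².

df = 24. χ²_{0.025} = 39.364, χ²_{0.975} = 12.401. CI for σ² = ((n-1)s²/χ²_{α/2}, (n-1)s²/χ²_{1-α/2}) = (24·11.3/39.364, 24·11.3/12.401) = (6.89, 21.87)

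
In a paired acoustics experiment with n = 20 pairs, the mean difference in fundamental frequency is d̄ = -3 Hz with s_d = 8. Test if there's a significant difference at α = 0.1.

t = d̄/(s_d/√n) = -3/(8/√20) = -1.677. df = 19, critical t = ±1.729. Fail to reject H₀.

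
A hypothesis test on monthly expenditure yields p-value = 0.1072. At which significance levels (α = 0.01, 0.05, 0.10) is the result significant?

p = 0.1072. Not significant at any of the given levels.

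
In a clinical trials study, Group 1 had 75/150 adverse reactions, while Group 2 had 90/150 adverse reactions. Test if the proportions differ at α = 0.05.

p̂₁ = 0.5, p̂₂ = 0.6, pooled p̂ = 0.55. z = -1.741. Critical: ±1.96. Fail to reject H₀.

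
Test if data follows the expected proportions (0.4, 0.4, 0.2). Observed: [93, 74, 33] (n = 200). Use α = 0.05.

Expected: [80.0, 80.0, 40.0]. χ² = 3.788. df = 2, critical = 5.991. Fail to reject H₀.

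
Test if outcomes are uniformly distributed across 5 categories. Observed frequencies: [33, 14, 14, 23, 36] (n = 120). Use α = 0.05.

Expected = 24 each. χ² = Σ(O-E)²/E = 17.75. df = 4, critical value = 9.488. Reject H₀.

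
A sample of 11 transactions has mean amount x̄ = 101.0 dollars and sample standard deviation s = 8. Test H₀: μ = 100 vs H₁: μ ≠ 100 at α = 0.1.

t = (x̄ - μ₀)/(s/√n) = (101.0 - 100)/(8/√11) = 0.415. df = 10, critical t = ±1.812. Fail to reject H₀.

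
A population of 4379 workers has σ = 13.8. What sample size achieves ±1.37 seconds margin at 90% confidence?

Without FPC: n₀ = (1.645×13.8/1.37)² = 274.567. With FPC: n = n₀N/(n₀+N-1) = 258.4 → n = 259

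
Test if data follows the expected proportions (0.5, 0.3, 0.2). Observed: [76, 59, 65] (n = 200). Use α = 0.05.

Expected: [100.0, 60.0, 40.0]. χ² = 21.402. df = 2, critical = 5.991. Reject H₀.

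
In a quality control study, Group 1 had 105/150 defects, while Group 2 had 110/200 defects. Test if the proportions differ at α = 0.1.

p̂₁ = 0.7, p̂₂ = 0.55, pooled p̂ = 0.614. z = 2.853. Critical: ±1.645. Reject H₀.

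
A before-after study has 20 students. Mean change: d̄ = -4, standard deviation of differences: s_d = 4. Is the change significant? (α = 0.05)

t = d̄/(s_d/√n) = -4/(4/√20) = -4.472. df = 19, critical t = ±2.093. Reject H₀.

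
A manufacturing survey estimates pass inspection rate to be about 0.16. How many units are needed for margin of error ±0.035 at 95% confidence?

n = z²p(1-p)/E² = 1.96²×0.16×0.84/0.035² = 421.5 → n = 422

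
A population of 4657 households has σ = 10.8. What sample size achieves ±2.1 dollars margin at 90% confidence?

Without FPC: n₀ = (1.645×10.8/2.1)² = 71.572. With FPC: n = n₀N/(n₀+N-1) = 70.5 → n = 71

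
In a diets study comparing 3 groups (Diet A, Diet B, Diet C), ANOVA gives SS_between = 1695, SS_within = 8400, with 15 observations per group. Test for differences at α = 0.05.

df_between = 2, df_within = 42. F = MS_between/MS_within = 847.5/200.0 = 4.237. F_crit ≈ 3.22. Reject H₀. At least one mean differs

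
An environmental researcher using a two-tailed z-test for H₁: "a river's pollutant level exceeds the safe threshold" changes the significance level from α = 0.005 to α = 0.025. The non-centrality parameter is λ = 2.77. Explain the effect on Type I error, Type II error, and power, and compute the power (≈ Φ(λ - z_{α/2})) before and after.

Increasing α from 0.005 to 0.025:
• Type I error rate increases (α is the Type I rate by definition).
• Critical value moves from z_{α/2} = 2.807 to 2.241, so power = Φ(λ - z_{α/2}) goes from Φ(2.77 - 2.807) = 0.485 to Φ(2.77 - 2.241) = 0.702.
• Type II error rate β = 1 - power therefore decreases (0.515 → 0.298).
Appropriate when false negatives are costly — here, allowing unsafe pollution to continue.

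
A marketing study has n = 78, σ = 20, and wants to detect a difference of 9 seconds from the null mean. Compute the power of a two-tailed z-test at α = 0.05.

SE = σ/√n = 20/√78 = 2.265. Non-centrality λ = d/SE = 9/2.265 = 3.974. Power ≈ Φ(λ - z_{α/2}) = Φ(3.974 - 1.96) = Φ(2.014) = 0.978.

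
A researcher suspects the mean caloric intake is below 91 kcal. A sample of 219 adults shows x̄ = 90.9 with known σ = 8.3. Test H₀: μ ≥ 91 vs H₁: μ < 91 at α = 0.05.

z = -0.178. Critical value: -1.645. Fail to reject H₀.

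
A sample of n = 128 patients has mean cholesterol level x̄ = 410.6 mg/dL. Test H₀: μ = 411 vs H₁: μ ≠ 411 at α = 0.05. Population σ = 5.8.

z = (x̄ - μ₀)/(σ/√n) = (410.6 - 411)/(5.8/√128) = -0.78. Critical value: ±1.96. Since |-0.78| ≤ 1.96, Fail to reject H₀.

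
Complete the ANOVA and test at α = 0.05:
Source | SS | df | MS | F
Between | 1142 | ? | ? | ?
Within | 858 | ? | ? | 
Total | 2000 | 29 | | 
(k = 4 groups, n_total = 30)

df_between = 3, df_within = 26. MS_between = 380.67, MS_within = 33.0. F = 11.535, F_crit ≈ 2.975. Reject H₀.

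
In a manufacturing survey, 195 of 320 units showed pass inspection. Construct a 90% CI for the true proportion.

p̂ = 0.609. CI = p̂ ± z*√(p̂(1-p̂)/n) = (0.565, 0.654)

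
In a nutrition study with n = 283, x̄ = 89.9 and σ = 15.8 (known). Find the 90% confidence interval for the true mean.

CI = x̄ ± z*(σ/√n) = 89.9 ± 1.645(15.8/√283) = 89.9 ± 1.55 = (88.35, 91.45)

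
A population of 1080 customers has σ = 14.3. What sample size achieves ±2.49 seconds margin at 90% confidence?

Without FPC: n₀ = (1.645×14.3/2.49)² = 89.249. With FPC: n = n₀N/(n₀+N-1) = 82.5 → n = 83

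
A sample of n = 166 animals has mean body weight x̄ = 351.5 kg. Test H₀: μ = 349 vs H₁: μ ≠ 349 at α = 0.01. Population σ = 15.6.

z = (x̄ - μ₀)/(σ/√n) = (351.5 - 349)/(15.6/√166) = 2.065. Critical value: ±2.576. Since |2.065| ≤ 2.576, Fail to reject H₀.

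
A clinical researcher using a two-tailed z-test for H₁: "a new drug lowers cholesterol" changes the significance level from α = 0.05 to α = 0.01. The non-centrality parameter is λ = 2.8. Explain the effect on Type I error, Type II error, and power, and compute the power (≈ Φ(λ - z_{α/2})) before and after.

Decreasing α from 0.05 to 0.01:
• Type I error rate decreases (α is the Type I rate by definition).
• Critical value moves from z_{α/2} = 1.96 to 2.576, so power = Φ(λ - z_{α/2}) goes from Φ(2.8 - 1.96) = 0.8 to Φ(2.8 - 2.576) = 0.589.
• Type II error rate β = 1 - power therefore increases (0.2 → 0.411).
Appropriate when false positives are costly — here, approving an ineffective drug — patients take a useless medication and may skip effective alternatives.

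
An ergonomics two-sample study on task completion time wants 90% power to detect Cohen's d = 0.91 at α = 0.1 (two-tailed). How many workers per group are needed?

z_{α/2} = 1.645, z_β = Φ⁻¹(0.9) = 1.282. For large effect (d = 0.91): n per group = 2(z_{α/2} + z_β)²/d² = 2(1.645 + 1.282)²/0.91² = 20.7 → 21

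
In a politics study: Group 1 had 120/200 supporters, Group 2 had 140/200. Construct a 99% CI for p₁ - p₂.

p̂₁ = 0.6, p̂₂ = 0.7. Difference = -0.1. CI = (-0.222, 0.022)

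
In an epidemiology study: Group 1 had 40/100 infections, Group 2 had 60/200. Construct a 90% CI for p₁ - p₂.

p̂₁ = 0.4, p̂₂ = 0.3. Difference = 0.1. CI = (0.003, 0.197)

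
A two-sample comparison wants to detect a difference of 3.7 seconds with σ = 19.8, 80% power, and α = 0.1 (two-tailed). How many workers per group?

n per group = 2(z_α/2 + z_β)²σ²/d² = 2×(1.645 + 0.84)²×19.8²/3.7² = 353.7 → n = 354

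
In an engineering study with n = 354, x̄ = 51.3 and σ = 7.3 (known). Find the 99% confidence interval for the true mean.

CI = x̄ ± z*(σ/√n) = 51.3 ± 2.576(7.3/√354) = 51.3 ± 1.0 = (50.3, 52.3)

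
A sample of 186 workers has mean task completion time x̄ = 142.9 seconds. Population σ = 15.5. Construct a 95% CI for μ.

CI = x̄ ± z*(σ/√n) = 142.9 ± 1.96(15.5/√186) = 142.9 ± 2.23 = (140.67, 145.13)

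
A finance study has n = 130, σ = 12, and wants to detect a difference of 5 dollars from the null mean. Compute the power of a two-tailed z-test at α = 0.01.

SE = σ/√n = 12/√130 = 1.052. Non-centrality λ = d/SE = 5/1.052 = 4.751. Power ≈ Φ(λ - z_{α/2}) = Φ(4.751 - 2.576) = Φ(2.175) = 0.985.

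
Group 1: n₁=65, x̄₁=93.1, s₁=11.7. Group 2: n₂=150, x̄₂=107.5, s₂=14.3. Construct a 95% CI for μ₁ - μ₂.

Difference = -14.4. SE = √(11.7²/65 + 14.3²/150) = 1.863. CI = (-18.05, -10.75)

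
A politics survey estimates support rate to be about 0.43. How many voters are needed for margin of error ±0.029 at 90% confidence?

n = z²p(1-p)/E² = 1.645²×0.43×0.57/0.029² = 788.6 → n = 789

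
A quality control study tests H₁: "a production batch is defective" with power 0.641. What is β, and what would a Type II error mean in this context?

β = 1 - power = 1 - 0.641 = 0.359. A Type II error is failing to reject H₀ when H₀ is false (false negative) — here, failing to conclude that a production batch is defective when in fact it is true. Consequence: shipping a defective batch — faulty products reach customers.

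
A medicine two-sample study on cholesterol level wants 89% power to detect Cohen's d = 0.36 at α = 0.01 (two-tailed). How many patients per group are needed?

z_{α/2} = 2.576, z_β = Φ⁻¹(0.89) = 1.227. For small effect (d = 0.36): n per group = 2(z_{α/2} + z_β)²/d² = 2(2.576 + 1.227)²/0.36² = 223.2 → 224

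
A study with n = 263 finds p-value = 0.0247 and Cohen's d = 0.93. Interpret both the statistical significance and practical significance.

Statistically significant (p = 0.0247 < 0.05). Cohen's d = 0.93 indicates a large effect size. Both statistical and practical significance should be considered.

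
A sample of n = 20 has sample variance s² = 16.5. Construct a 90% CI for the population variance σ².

df = 19. χ²_{0.05} = 30.144, χ²_{0.95} = 10.117. CI for σ² = ((n-1)s²/χ²_{α/2}, (n-1)s²/χ²_{1-α/2}) = (19·16.5/30.144, 19·16.5/10.117) = (10.4, 30.99)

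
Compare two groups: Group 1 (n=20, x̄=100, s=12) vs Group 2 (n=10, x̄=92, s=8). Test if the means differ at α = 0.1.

Pooled sp = 10.88. t = 1.899, df = 28. Critical t = ±1.701. Reject H₀.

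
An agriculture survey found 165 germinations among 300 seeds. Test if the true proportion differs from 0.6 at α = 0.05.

p̂ = 0.55, p₀ = 0.6. z = (p̂ - p₀)/√(p₀(1-p₀)/n) = -1.768. Critical: ±1.96. Fail to reject H₀.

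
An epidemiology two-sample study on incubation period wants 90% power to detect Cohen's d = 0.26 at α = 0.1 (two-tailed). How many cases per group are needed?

z_{α/2} = 1.645, z_β = Φ⁻¹(0.9) = 1.282. For small effect (d = 0.26): n per group = 2(z_{α/2} + z_β)²/d² = 2(1.645 + 1.282)²/0.26² = 253.5 → 254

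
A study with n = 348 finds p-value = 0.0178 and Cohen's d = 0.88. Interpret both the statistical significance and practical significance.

Statistically significant (p = 0.0178 < 0.05). Cohen's d = 0.88 indicates a large effect size. Both statistical and practical significance should be considered.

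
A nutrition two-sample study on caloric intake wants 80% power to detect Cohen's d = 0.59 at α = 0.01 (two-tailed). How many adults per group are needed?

z_{α/2} = 2.576, z_β = Φ⁻¹(0.8) = 0.842. For medium effect (d = 0.59): n per group = 2(z_{α/2} + z_β)²/d² = 2(2.576 + 0.842)²/0.59² = 67.1 → 68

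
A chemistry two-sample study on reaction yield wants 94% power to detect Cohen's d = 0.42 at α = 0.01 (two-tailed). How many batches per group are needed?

z_{α/2} = 2.576, z_β = Φ⁻¹(0.94) = 1.555. For small effect (d = 0.42): n per group = 2(z_{α/2} + z_β)²/d² = 2(2.576 + 1.555)²/0.42² = 193.5 → 194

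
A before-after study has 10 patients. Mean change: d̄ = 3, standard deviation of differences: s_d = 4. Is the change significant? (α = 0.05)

t = d̄/(s_d/√n) = 3/(4/√10) = 2.372. df = 9, critical t = ±2.262. Reject H₀.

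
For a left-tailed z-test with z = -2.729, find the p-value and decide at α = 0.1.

p = P(Z < -2.729) = Φ(-2.729) ≈ 0.0032. Since p < 0.1, reject H₀ (significant) at α = 0.1.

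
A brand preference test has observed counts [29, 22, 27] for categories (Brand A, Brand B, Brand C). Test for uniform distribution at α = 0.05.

Expected = 26 each. χ² = Σ(O-E)²/E = 1.0. df = 2, critical value = 5.991. Fail to reject H₀.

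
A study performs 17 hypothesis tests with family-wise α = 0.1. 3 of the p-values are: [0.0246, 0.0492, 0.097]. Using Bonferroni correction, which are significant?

Bonferroni α = 0.1/17 = 0.00588. None of the given p-values are significant.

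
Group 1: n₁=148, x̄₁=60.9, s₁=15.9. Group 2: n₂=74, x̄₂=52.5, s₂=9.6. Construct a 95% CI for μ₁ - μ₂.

Difference = 8.4. SE = √(15.9²/148 + 9.6²/74) = 1.719. CI = (5.03, 11.77)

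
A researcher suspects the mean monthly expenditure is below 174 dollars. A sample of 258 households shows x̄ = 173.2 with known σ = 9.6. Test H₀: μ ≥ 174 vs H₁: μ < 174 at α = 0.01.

z = -1.339. Critical value: -2.33. Fail to reject H₀.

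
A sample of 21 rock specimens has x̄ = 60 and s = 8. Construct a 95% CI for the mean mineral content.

CI = x̄ ± t*(s/√n) = 60 ± 2.086(8/√21) = (56.36, 63.64)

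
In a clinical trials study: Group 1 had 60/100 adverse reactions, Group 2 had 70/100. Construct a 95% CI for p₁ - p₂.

p̂₁ = 0.6, p̂₂ = 0.7. Difference = -0.1. CI = (-0.231, 0.031)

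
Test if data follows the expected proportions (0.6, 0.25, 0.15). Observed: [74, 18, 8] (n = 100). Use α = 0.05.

Expected: [60.0, 25.0, 15.0]. χ² = 8.493. df = 2, critical = 5.991. Reject H₀.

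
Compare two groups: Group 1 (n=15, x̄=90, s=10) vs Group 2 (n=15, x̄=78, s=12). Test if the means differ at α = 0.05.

Pooled sp = 11.05. t = 2.975, df = 28. Critical t = ±2.048. Reject H₀.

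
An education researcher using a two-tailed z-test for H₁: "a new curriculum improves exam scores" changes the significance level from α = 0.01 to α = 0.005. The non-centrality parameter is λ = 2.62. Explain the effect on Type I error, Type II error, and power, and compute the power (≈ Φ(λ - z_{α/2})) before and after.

Decreasing α from 0.01 to 0.005:
• Type I error rate decreases (α is the Type I rate by definition).
• Critical value moves from z_{α/2} = 2.576 to 2.807, so power = Φ(λ - z_{α/2}) goes from Φ(2.62 - 2.576) = 0.518 to Φ(2.62 - 2.807) = 0.426.
• Type II error rate β = 1 - power therefore increases (0.482 → 0.574).
Appropriate when false positives are costly — here, adopting a curriculum that gives no real benefit — disruption for nothing.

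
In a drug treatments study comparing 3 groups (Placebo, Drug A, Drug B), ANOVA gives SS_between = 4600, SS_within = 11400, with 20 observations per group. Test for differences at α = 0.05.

df_between = 2, df_within = 57. F = MS_between/MS_within = 2300.0/200.0 = 11.5. F_crit ≈ 3.159. Reject H₀. At least one mean differs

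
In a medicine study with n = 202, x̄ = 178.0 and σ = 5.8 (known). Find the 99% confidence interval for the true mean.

CI = x̄ ± z*(σ/√n) = 178.0 ± 2.576(5.8/√202) = 178.0 ± 1.05 = (176.95, 179.05)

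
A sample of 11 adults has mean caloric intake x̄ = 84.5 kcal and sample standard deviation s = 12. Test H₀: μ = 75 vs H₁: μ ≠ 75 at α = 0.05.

t = (x̄ - μ₀)/(s/√n) = (84.5 - 75)/(12/√11) = 2.626. df = 10, critical t = ±2.228. Reject H₀.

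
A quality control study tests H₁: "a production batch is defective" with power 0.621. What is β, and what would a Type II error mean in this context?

β = 1 - power = 1 - 0.621 = 0.379. A Type II error is failing to reject H₀ when H₀ is false (false negative) — here, failing to conclude that a production batch is defective when in fact it is true. Consequence: shipping a defective batch — faulty products reach customers.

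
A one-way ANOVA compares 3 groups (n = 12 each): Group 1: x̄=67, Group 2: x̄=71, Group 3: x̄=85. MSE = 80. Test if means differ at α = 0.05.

Grand mean = 74.33. SS_between = 2144.0, MS_between = 1072.0. F = 13.4, F_crit ≈ 3.285. Reject H₀.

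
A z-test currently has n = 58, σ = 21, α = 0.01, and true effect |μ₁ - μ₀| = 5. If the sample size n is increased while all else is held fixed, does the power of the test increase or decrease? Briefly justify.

Power increases: a larger n shrinks the standard error σ/√n, moving the sampling distribution under H₁ further from the critical value.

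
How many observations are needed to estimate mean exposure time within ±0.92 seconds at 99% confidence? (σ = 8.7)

n = (z*σ/E)² = (2.576×8.7/0.92)² = 593.4 → n = 594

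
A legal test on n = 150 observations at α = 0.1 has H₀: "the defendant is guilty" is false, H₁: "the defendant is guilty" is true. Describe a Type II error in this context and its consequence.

Type II error: failing to reject H₀ when it is false — concluding that the defendant is guilty is not supported when in fact it is. Consequence: acquitting a guilty person.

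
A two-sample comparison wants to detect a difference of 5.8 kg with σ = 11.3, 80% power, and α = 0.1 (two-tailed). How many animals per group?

n per group = 2(z_α/2 + z_β)²σ²/d² = 2×(1.645 + 0.84)²×11.3²/5.8² = 46.9 → n = 47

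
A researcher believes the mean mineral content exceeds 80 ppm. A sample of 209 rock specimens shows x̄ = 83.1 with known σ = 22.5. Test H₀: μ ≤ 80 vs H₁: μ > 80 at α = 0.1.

z = 1.992. Critical value: 1.28. Reject H₀.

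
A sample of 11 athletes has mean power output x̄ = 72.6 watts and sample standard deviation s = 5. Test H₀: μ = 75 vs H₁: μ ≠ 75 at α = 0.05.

t = (x̄ - μ₀)/(s/√n) = (72.6 - 75)/(5/√11) = -1.592. df = 10, critical t = ±2.228. Fail to reject H₀.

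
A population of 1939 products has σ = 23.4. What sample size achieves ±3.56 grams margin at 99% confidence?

Without FPC: n₀ = (2.576×23.4/3.56)² = 286.697. With FPC: n = n₀N/(n₀+N-1) = 249.9 → n = 250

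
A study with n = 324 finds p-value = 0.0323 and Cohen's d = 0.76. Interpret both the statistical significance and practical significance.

Statistically significant (p = 0.0323 < 0.05). Cohen's d = 0.76 indicates a medium effect size. Both statistical and practical significance should be considered.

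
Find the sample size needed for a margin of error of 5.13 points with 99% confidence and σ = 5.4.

n = (z*σ/E)² = (2.576×5.4/5.13)² = 7.4 → n = 8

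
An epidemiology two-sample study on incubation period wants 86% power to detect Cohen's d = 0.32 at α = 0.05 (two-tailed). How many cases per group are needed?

z_{α/2} = 1.96, z_β = Φ⁻¹(0.86) = 1.08. For small effect (d = 0.32): n per group = 2(z_{α/2} + z_β)²/d² = 2(1.96 + 1.08)²/0.32² = 180.5 → 181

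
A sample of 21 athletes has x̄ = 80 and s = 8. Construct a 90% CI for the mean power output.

CI = x̄ ± t*(s/√n) = 80 ± 1.725(8/√21) = (76.99, 83.01)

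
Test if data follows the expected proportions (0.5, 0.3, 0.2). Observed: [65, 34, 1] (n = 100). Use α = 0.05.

Expected: [50.0, 30.0, 20.0]. χ² = 23.083. df = 2, critical = 5.991. Reject H₀.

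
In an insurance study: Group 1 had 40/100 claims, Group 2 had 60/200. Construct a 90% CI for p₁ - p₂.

p̂₁ = 0.4, p̂₂ = 0.3. Difference = 0.1. CI = (0.003, 0.197)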